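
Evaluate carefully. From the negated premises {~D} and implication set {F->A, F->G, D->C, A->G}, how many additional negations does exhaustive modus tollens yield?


Initial negated facts: {~D}
Apply modus tollens to closure:
  (no implication fires)
Final negated: {~D}
New negations: {(none)}
Count = 0

0


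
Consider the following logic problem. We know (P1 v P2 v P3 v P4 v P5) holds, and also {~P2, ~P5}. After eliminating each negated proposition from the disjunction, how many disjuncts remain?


Original disjuncts (5): P1, P2, P3, P4, P5
Negated (eliminate): ~P2, ~P5
Remaining disjuncts: P1, P3, P4
Count = 5 - 2 = 3

3


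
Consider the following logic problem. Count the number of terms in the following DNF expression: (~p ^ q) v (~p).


A DNF formula is a disjunction of terms (conjunctions).
Terms are separated by v.
Counting the disjuncts: 2 terms.

2


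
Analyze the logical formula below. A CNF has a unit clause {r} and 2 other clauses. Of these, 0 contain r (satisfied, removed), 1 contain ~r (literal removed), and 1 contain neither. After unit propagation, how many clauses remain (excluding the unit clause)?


Satisfied (removed): 0
Shortened (remain): 1
Unchanged (remain): 1
Remaining = 1 + 1 = 2

2


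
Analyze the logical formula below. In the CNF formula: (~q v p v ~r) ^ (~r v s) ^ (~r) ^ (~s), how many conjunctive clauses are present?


A CNF formula is a conjunction of clauses.
Clauses are separated by ^.
Counting the conjuncts: 4 clauses.

4


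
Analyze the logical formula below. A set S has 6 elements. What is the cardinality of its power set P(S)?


The power set of a set with n elements has 2^n elements.
|P(S)| = 2^6 = 64

64


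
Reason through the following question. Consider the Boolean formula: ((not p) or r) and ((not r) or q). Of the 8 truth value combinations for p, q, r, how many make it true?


Evaluate all 8 assignments for p, q, r:
p=0, q=0, r=0: 1
p=0, q=0, r=1: 0
p=0, q=1, r=0: 1
p=0, q=1, r=1: 1
p=1, q=0, r=0: 0
p=1, q=0, r=1: 0
p=1, q=1, r=0: 0
p=1, q=1, r=1: 1
Satisfying count = 4

4


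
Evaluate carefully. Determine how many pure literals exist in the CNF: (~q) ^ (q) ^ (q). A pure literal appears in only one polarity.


Check each variable for pure literal status:
p: absent (not pure)
q: mixed (not pure)
r: absent (not pure)
Pure literal count = 0

0


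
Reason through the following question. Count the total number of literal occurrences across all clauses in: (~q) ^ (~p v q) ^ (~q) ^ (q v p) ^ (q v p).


Counting literals in each clause:
Clause 1: 1 literal(s)
Clause 2: 2 literal(s)
Clause 3: 1 literal(s)
Clause 4: 2 literal(s)
Clause 5: 2 literal(s)
Total = 8

8


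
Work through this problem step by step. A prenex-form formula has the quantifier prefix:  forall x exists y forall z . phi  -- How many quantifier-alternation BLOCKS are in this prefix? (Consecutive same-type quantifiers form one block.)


Quantifier-type sequence: A E A  (A=forall, E=exists)
Group into maximal same-type runs:
  Ax1 | Ex1 | Ax1
Number of blocks = 3

3


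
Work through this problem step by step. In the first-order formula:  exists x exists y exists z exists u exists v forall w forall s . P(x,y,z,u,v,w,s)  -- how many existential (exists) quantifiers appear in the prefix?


Quantifier prefix: exists x exists y exists z exists u exists v forall w forall s
Mark each quantifier type:
  E E E E E U U
Universal count = 2, Existential count = 5
Asked for existential (exists) quantifiers: 5

5


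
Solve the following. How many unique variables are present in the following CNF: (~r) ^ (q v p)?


Identify each variable that appears in the formula.
Variables found: p, q, r
Count = 3

3


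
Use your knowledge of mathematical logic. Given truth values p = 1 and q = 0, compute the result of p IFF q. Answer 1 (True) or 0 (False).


p = 1, q = 0
Operation: p IFF q
Evaluate: 1 IFF 0 = 0

0


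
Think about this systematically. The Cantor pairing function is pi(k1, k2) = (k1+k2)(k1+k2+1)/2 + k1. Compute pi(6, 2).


k1 + k2 = 8
(k1+k2)(k1+k2+1)/2 = 8 * 9 / 2 = 36
pi = 36 + 6 = 42

42


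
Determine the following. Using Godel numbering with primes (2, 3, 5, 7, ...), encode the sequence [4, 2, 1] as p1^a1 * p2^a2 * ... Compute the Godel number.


Encode each element as an exponent of the corresponding prime:
  2^4 = 16
  3^2 = 9
  5^1 = 5
Product = 16 * 9 * 5 = 720

720


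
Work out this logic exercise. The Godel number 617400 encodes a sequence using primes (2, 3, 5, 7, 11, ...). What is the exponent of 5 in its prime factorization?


Factorize 617400 by dividing by 5 repeatedly.
Division steps: 5 divides 617400 exactly 2 time(s).
Exponent of 5 = 2

2


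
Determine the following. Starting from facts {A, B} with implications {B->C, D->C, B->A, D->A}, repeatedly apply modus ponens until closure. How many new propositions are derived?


Initial facts: {A, B}
Apply modus ponens to closure:
  B and B->C  =>  C
Final known: {A, B, C}
New propositions: {C}
Count = 1

1


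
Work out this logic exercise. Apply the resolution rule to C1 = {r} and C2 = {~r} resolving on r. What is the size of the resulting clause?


Remove r from C1 and ~r from C2.
C1 remainder: {}
C2 remainder: {}
Union (resolvent): {} (empty clause)
Resolvent has 0 literal(s).

0


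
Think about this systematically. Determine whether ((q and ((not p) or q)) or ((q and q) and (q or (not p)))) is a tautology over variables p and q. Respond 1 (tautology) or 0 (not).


Check all 4 assignments:
p=0, q=0: 0
p=0, q=1: 1
p=1, q=0: 0
p=1, q=1: 1
Satisfying count = 2/4.
Tautology iff count = 4: no.

0


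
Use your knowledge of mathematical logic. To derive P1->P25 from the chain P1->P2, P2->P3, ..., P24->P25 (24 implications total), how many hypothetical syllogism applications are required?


With 24 implications in a chain connecting 25 propositions:
P1->P2, P2->P3, ..., P24->P25
Steps needed = (number of implications) - 1 = 24 - 1 = 23

23


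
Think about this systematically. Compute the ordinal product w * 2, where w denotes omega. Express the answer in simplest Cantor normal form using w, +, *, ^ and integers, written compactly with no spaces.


Compute w * 2.
Ordinal * is associative and left-distributive over +, but NOT commutative; for finite n>1, n*w = w but w*n stays w*n.
w * 2 means 2 copies of w concatenated: w*2.
Result = w*2

w*2


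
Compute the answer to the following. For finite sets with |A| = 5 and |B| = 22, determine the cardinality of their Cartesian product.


The Cartesian product A x B contains all ordered pairs (a, b).
|A x B| = |A| * |B| = 5 * 22 = 110

110


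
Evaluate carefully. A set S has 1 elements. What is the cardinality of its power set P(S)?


The power set of a set with n elements has 2^n elements.
|P(S)| = 2^1 = 2

2


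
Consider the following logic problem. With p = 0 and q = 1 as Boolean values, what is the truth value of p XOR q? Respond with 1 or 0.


p = 0, q = 1
Operation: p XOR q
Evaluate: 0 XOR 1 = 1

1


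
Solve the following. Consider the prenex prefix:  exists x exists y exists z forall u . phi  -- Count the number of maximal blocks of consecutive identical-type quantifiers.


Quantifier-type sequence: E E E A  (A=forall, E=exists)
Group into maximal same-type runs:
  Ex3 | Ax1
Number of blocks = 2

2


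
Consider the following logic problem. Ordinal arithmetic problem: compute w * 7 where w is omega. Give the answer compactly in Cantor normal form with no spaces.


Compute w * 7.
Ordinal * is associative and left-distributive over +, but NOT commutative; for finite n>1, n*w = w but w*n stays w*n.
w * 7 means 7 copies of w concatenated: w*7.
Result = w*7

w*7


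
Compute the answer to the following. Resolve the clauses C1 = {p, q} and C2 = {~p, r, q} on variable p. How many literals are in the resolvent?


Remove p from C1 and ~p from C2.
C1 remainder: {q}
C2 remainder: {r, q}
Union (resolvent): {q, r}
Resolvent has 2 literal(s).

2


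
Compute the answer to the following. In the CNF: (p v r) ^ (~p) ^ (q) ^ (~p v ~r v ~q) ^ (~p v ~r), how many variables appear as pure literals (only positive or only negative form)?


Check each variable for pure literal status:
p: mixed (not pure)
q: mixed (not pure)
r: mixed (not pure)
Pure literal count = 0

0


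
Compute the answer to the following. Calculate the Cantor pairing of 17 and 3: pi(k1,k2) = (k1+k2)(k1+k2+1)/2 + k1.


k1 + k2 = 20
(k1+k2)(k1+k2+1)/2 = 20 * 21 / 2 = 210
pi = 210 + 17 = 227

227


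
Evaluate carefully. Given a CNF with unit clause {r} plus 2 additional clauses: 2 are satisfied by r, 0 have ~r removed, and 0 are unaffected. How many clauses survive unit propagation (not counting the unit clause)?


Satisfied (removed): 2
Shortened (remain): 0
Unchanged (remain): 0
Remaining = 0 + 0 = 0

0


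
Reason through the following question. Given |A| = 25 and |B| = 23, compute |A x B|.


The Cartesian product A x B contains all ordered pairs (a, b).
|A x B| = |A| * |B| = 25 * 23 = 575

575


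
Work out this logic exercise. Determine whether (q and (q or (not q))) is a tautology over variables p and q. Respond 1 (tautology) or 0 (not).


Check all 4 assignments:
p=0, q=0: 0
p=0, q=1: 1
p=1, q=0: 0
p=1, q=1: 1
Satisfying count = 2/4.
Tautology iff count = 4: no.

0


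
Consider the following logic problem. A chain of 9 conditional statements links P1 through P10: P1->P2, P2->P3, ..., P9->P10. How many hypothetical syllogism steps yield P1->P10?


With 9 implications in a chain connecting 10 propositions:
P1->P2, P2->P3, ..., P9->P10
Steps needed = (number of implications) - 1 = 9 - 1 = 8

8


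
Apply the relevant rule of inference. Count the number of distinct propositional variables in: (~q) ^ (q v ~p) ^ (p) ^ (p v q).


Identify each variable that appears in the formula.
Variables found: p, q
Count = 2

2


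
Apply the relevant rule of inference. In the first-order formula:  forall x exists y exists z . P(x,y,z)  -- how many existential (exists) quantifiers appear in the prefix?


Quantifier prefix: forall x exists y exists z
Mark each quantifier type:
  U E E
Universal count = 1, Existential count = 2
Asked for existential (exists) quantifiers: 2

2


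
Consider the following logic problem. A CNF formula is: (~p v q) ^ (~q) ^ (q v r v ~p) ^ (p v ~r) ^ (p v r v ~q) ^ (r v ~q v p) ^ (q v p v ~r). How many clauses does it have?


A CNF formula is a conjunction of clauses.
Clauses are separated by ^.
Counting the conjuncts: 7 clauses.

7


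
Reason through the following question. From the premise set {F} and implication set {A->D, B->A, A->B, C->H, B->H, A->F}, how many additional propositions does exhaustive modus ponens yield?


Initial facts: {F}
Apply modus ponens to closure:
  (no implication fires)
Final known: {F}
New propositions: {(none)}
Count = 0

0


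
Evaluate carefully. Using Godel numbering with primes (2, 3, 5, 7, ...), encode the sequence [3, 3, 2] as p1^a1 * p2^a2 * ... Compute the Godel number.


Encode each element as an exponent of the corresponding prime:
  2^3 = 8
  3^3 = 27
  5^2 = 25
Product = 8 * 27 * 25 = 5400

5400


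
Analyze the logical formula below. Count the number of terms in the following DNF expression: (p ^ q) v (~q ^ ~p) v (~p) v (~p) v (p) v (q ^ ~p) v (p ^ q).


A DNF formula is a disjunction of terms (conjunctions).
Terms are separated by v.
Counting the disjuncts: 7 terms.

7


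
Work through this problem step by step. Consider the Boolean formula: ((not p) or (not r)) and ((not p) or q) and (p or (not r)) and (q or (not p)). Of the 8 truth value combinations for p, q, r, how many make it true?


Evaluate all 8 assignments for p, q, r:
p=0, q=0, r=0: 1
p=0, q=0, r=1: 0
p=0, q=1, r=0: 1
p=0, q=1, r=1: 0
p=1, q=0, r=0: 0
p=1, q=0, r=1: 0
p=1, q=1, r=0: 1
p=1, q=1, r=1: 0
Satisfying count = 3

3


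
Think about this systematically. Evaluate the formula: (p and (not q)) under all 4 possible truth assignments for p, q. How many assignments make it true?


Check all 4 assignments:
p=0, q=0: 0
p=0, q=1: 0
p=1, q=0: 1
p=1, q=1: 0
Count of True = 1

1


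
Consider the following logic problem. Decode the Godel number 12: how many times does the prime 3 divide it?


Factorize 12 by dividing by 3 repeatedly.
Division steps: 3 divides 12 exactly 1 time(s).
Exponent of 3 = 1

1


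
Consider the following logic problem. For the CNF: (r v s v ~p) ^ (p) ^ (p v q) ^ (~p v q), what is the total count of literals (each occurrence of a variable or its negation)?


Counting literals in each clause:
Clause 1: 3 literal(s)
Clause 2: 1 literal(s)
Clause 3: 2 literal(s)
Clause 4: 2 literal(s)
Total = 8

8


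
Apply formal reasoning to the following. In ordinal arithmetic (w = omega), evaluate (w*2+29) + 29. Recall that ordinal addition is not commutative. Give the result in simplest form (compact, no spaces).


Compute (w*2+29) + 29.
Ordinal + is associative but NOT commutative; for finite n>0, n + w = w but w + n stays w+n.
By associativity: (w*2+29) + 29 = w*2 + (29+29) = w*2+58.
Result = w*2+58

w*2+58


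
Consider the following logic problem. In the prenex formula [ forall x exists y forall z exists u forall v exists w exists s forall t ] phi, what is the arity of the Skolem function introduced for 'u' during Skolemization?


Quantifier prefix: forall x exists y forall z exists u forall v exists w exists s forall t
'u' is existentially quantified at position 4.
Universal variables preceding it: x, z
Skolem function arity = 2

2


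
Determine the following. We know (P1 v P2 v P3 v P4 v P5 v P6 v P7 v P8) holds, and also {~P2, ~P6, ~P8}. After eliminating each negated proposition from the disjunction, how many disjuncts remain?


Original disjuncts (8): P1, P2, P3, P4, P5, P6, P7, P8
Negated (eliminate): ~P2, ~P6, ~P8
Remaining disjuncts: P1, P3, P4, P5, P7
Count = 8 - 3 = 5

5


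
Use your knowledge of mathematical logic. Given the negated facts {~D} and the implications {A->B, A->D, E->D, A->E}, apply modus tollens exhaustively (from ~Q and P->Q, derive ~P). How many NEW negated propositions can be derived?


Initial negated facts: {~D}
Apply modus tollens to closure:
  ~D and A->D  =>  ~A
  ~D and E->D  =>  ~E
Final negated: {~A, ~D, ~E}
New negations: {~A, ~E}
Count = 2

2


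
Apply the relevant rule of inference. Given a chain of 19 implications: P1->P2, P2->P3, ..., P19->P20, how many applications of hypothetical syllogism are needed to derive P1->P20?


With 19 implications in a chain connecting 20 propositions:
P1->P2, P2->P3, ..., P19->P20
Steps needed = (number of implications) - 1 = 19 - 1 = 18

18


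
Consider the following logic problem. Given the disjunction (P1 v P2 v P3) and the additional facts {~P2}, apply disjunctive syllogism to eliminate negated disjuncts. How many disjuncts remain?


Original disjuncts (3): P1, P2, P3
Negated (eliminate): ~P2
Remaining disjuncts: P1, P3
Count = 3 - 1 = 2

2


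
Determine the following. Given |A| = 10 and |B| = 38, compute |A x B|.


The Cartesian product A x B contains all ordered pairs (a, b).
|A x B| = |A| * |B| = 10 * 38 = 380

380


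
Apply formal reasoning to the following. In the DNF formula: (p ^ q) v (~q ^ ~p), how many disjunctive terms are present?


A DNF formula is a disjunction of terms (conjunctions).
Terms are separated by v.
Counting the disjuncts: 2 terms.

2


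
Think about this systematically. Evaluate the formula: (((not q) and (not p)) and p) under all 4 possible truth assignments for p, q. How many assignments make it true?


Check all 4 assignments:
p=0, q=0: 0
p=0, q=1: 0
p=1, q=0: 0
p=1, q=1: 0
Count of True = 0

0


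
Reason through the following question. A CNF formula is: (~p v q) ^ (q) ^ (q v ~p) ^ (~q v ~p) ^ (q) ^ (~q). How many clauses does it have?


A CNF formula is a conjunction of clauses.
Clauses are separated by ^.
Counting the conjuncts: 6 clauses.

6


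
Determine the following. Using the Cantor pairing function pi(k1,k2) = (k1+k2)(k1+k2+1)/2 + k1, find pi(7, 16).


k1 + k2 = 23
(k1+k2)(k1+k2+1)/2 = 23 * 24 / 2 = 276
pi = 276 + 7 = 283

283


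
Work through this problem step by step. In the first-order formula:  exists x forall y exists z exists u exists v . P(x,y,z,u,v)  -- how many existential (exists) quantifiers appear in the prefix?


Quantifier prefix: exists x forall y exists z exists u exists v
Mark each quantifier type:
  E U E E E
Universal count = 1, Existential count = 4
Asked for existential (exists) quantifiers: 4

4


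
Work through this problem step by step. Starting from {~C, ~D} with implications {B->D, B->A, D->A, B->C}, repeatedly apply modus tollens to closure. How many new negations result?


Initial negated facts: {~C, ~D}
Apply modus tollens to closure:
  ~D and B->D  =>  ~B
Final negated: {~B, ~C, ~D}
New negations: {~B}
Count = 1

1


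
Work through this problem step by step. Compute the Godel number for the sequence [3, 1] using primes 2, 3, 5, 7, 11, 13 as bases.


Encode each element as an exponent of the corresponding prime:
  2^3 = 8
  3^1 = 3
Product = 8 * 3 = 24

24


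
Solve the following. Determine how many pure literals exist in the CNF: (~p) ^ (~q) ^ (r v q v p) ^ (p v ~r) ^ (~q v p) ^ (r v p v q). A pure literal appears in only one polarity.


Check each variable for pure literal status:
p: mixed (not pure)
q: mixed (not pure)
r: mixed (not pure)
Pure literal count = 0

0


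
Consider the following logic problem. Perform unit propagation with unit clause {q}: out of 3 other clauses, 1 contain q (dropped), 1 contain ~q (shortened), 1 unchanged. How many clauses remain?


Satisfied (removed): 1
Shortened (remain): 1
Unchanged (remain): 1
Remaining = 1 + 1 = 2

2


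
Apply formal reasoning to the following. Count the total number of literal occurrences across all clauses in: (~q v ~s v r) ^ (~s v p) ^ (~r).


Counting literals in each clause:
Clause 1: 3 literal(s)
Clause 2: 2 literal(s)
Clause 3: 1 literal(s)
Total = 6

6


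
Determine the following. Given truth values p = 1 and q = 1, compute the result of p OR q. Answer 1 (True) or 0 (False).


p = 1, q = 1
Operation: p OR q
Evaluate: 1 OR 1 = 1

1


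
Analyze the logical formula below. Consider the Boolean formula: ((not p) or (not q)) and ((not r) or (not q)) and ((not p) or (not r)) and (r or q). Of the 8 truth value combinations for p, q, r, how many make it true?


Evaluate all 8 assignments for p, q, r:
p=0, q=0, r=0: 0
p=0, q=0, r=1: 1
p=0, q=1, r=0: 1
p=0, q=1, r=1: 0
p=1, q=0, r=0: 0
p=1, q=0, r=1: 0
p=1, q=1, r=0: 0
p=1, q=1, r=1: 0
Satisfying count = 2

2


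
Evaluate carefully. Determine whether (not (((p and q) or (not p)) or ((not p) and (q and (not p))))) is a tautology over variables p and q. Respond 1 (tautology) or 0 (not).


Check all 4 assignments:
p=0, q=0: 0
p=0, q=1: 0
p=1, q=0: 1
p=1, q=1: 0
Satisfying count = 1/4.
Tautology iff count = 4: no.

0


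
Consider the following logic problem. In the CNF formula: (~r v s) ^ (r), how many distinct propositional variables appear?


Identify each variable that appears in the formula.
Variables found: r, s
Count = 2

2


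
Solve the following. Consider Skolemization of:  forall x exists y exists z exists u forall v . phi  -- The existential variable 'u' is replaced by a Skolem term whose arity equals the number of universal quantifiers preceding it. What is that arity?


Quantifier prefix: forall x exists y exists z exists u forall v
'u' is existentially quantified at position 4.
Universal variables preceding it: x
Skolem function arity = 1

1


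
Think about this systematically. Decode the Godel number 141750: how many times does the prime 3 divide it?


Factorize 141750 by dividing by 3 repeatedly.
Division steps: 3 divides 141750 exactly 4 time(s).
Exponent of 3 = 4

4


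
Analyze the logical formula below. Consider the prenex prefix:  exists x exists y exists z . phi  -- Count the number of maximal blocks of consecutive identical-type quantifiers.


Quantifier-type sequence: E E E  (A=forall, E=exists)
Group into maximal same-type runs:
  Ex3
Number of blocks = 1

1


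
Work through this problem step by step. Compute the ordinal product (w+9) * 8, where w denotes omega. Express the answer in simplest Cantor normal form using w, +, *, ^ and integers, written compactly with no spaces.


Compute (w+9) * 8.
Ordinal * is associative and left-distributive over +, but NOT commutative; for finite n>1, n*w = w but w*n stays w*n.
(w+9) * 8 = (w+9) repeated 8 times. Each intermediate +9 is absorbed by the following w; only the last survives: w*8+9.
Result = w*8+9

w*8+9


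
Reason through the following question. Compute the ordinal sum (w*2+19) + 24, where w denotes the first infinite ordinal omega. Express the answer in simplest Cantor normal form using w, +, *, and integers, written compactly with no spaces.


Compute (w*2+19) + 24.
Ordinal + is associative but NOT commutative; for finite n>0, n + w = w but w + n stays w+n.
By associativity: (w*2+19) + 24 = w*2 + (19+24) = w*2+43.
Result = w*2+43

w*2+43


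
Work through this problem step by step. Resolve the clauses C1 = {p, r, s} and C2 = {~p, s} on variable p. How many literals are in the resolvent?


Remove p from C1 and ~p from C2.
C1 remainder: {r, s}
C2 remainder: {s}
Union (resolvent): {r, s}
Resolvent has 2 literal(s).

2


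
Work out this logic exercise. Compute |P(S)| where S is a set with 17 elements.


The power set of a set with n elements has 2^n elements.
|P(S)| = 2^17 = 131072

131072


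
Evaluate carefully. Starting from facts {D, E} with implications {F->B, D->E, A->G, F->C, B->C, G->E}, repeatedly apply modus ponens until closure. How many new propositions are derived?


Initial facts: {D, E}
Apply modus ponens to closure:
  (no implication fires)
Final known: {D, E}
New propositions: {(none)}
Count = 0

0


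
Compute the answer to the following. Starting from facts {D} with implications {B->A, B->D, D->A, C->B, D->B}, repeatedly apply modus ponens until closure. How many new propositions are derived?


Initial facts: {D}
Apply modus ponens to closure:
  D and D->A  =>  A
  D and D->B  =>  B
Final known: {A, B, D}
New propositions: {A, B}
Count = 2

2


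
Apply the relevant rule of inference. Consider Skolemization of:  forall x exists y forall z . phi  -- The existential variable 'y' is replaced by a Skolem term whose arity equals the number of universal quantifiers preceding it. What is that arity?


Quantifier prefix: forall x exists y forall z
'y' is existentially quantified at position 2.
Universal variables preceding it: x
Skolem function arity = 1

1


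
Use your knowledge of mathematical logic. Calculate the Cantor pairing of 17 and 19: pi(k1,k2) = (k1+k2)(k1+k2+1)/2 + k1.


k1 + k2 = 36
(k1+k2)(k1+k2+1)/2 = 36 * 37 / 2 = 666
pi = 666 + 17 = 683

683


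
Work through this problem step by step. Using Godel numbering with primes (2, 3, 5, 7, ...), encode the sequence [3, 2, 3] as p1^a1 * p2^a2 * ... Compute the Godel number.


Encode each element as an exponent of the corresponding prime:
  2^3 = 8
  3^2 = 9
  5^3 = 125
Product = 8 * 9 * 125 = 9000

9000


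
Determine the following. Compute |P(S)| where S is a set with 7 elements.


The power set of a set with n elements has 2^n elements.
|P(S)| = 2^7 = 128

128


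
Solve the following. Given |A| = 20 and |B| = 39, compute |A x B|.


The Cartesian product A x B contains all ordered pairs (a, b).
|A x B| = |A| * |B| = 20 * 39 = 780

780


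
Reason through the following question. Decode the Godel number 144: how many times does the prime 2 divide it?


Factorize 144 by dividing by 2 repeatedly.
Division steps: 2 divides 144 exactly 4 time(s).
Exponent of 2 = 4

4


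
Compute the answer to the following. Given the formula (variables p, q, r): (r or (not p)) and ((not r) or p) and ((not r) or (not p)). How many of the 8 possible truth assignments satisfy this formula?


Evaluate all 8 assignments for p, q, r:
p=0, q=0, r=0: 1
p=0, q=0, r=1: 0
p=0, q=1, r=0: 1
p=0, q=1, r=1: 0
p=1, q=0, r=0: 0
p=1, q=0, r=1: 0
p=1, q=1, r=0: 0
p=1, q=1, r=1: 0
Satisfying count = 2

2


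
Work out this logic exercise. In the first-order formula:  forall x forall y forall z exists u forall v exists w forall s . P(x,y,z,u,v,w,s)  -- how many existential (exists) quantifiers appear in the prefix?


Quantifier prefix: forall x forall y forall z exists u forall v exists w forall s
Mark each quantifier type:
  U U U E U E U
Universal count = 5, Existential count = 2
Asked for existential (exists) quantifiers: 2

2


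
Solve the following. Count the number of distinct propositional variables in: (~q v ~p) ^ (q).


Identify each variable that appears in the formula.
Variables found: p, q
Count = 2

2


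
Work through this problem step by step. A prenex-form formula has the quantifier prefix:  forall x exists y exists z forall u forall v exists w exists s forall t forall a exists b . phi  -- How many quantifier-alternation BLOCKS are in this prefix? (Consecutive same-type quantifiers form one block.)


Quantifier-type sequence: A E E A A E E A A E  (A=forall, E=exists)
Group into maximal same-type runs:
  Ax1 | Ex2 | Ax2 | Ex2 | Ax2 | Ex1
Number of blocks = 6

6


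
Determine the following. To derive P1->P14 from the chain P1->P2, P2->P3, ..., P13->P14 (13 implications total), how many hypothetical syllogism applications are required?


With 13 implications in a chain connecting 14 propositions:
P1->P2, P2->P3, ..., P13->P14
Steps needed = (number of implications) - 1 = 13 - 1 = 12

12


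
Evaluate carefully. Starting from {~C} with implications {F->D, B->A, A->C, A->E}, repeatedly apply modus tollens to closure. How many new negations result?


Initial negated facts: {~C}
Apply modus tollens to closure:
  ~C and A->C  =>  ~A
  ~A and B->A  =>  ~B
Final negated: {~A, ~B, ~C}
New negations: {~A, ~B}
Count = 2

2


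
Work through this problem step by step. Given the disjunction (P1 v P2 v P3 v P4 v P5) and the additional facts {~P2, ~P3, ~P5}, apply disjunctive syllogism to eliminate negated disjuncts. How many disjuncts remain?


Original disjuncts (5): P1, P2, P3, P4, P5
Negated (eliminate): ~P2, ~P3, ~P5
Remaining disjuncts: P1, P4
Count = 5 - 3 = 2

2


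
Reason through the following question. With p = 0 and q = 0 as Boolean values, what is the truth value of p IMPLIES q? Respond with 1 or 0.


p = 0, q = 0
Operation: p IMPLIES q
Evaluate: 0 IMPLIES 0 = 1

1


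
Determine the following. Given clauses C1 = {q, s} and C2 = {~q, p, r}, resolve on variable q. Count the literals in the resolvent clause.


Remove q from C1 and ~q from C2.
C1 remainder: {s}
C2 remainder: {p, r}
Union (resolvent): {p, r, s}
Resolvent has 3 literal(s).

3


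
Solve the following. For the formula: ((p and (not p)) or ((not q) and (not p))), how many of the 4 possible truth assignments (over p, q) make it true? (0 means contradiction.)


Check all 4 assignments:
p=0, q=0: 1
p=0, q=1: 0
p=1, q=0: 0
p=1, q=1: 0
Count of True = 1

1


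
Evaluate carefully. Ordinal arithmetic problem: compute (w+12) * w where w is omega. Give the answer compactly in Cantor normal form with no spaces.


Compute (w+12) * w.
Ordinal * is associative and left-distributive over +, but NOT commutative; for finite n>1, n*w = w but w*n stays w*n.
(w+12) * w = sup{(w+12)*k : k<w} = sup{w*k+12} = w^2 (the +12 tail is absorbed in the limit).
Result = w^2

w^2


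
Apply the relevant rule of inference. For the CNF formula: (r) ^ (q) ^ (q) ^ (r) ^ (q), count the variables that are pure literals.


Check each variable for pure literal status:
p: absent (not pure)
q: pure positive
r: pure positive
Pure literal count = 2

2


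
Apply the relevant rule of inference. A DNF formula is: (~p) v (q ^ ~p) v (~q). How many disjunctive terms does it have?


A DNF formula is a disjunction of terms (conjunctions).
Terms are separated by v.
Counting the disjuncts: 3 terms.

3


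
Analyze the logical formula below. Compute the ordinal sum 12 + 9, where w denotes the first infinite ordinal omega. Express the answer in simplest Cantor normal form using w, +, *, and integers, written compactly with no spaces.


Compute 12 + 9.
Ordinal + is associative but NOT commutative; for finite n>0, n + w = w but w + n stays w+n.
Both operands finite; ordinal + agrees with natural +: 12 + 9 = 21.
Result = 21

21


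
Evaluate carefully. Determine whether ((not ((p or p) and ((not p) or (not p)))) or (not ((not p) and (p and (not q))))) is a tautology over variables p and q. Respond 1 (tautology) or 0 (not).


Check all 4 assignments:
p=0, q=0: 1
p=0, q=1: 1
p=1, q=0: 1
p=1, q=1: 1
Satisfying count = 4/4.
Tautology iff count = 4: yes.

1


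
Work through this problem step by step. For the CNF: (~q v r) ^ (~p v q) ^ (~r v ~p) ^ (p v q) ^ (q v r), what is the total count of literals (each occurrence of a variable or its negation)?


Counting literals in each clause:
Clause 1: 2 literal(s)
Clause 2: 2 literal(s)
Clause 3: 2 literal(s)
Clause 4: 2 literal(s)
Clause 5: 2 literal(s)
Total = 10

10


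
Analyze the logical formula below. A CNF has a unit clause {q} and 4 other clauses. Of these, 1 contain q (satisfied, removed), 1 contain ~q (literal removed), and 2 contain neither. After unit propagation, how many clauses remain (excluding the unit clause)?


Satisfied (removed): 1
Shortened (remain): 1
Unchanged (remain): 2
Remaining = 1 + 2 = 3

3


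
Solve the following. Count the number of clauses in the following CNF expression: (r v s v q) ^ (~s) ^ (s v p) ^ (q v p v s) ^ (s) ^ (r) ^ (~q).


A CNF formula is a conjunction of clauses.
Clauses are separated by ^.
Counting the conjuncts: 7 clauses.

7


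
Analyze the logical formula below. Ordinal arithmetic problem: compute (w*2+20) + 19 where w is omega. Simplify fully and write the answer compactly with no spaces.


Compute (w*2+20) + 19.
Ordinal + is associative but NOT commutative; for finite n>0, n + w = w but w + n stays w+n.
By associativity: (w*2+20) + 19 = w*2 + (20+19) = w*2+39.
Result = w*2+39

w*2+39


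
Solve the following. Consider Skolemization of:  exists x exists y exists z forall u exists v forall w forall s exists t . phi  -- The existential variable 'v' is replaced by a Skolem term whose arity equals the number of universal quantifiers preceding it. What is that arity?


Quantifier prefix: exists x exists y exists z forall u exists v forall w forall s exists t
'v' is existentially quantified at position 5.
Universal variables preceding it: u
Skolem function arity = 1

1


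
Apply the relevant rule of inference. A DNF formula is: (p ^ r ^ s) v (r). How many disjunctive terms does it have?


A DNF formula is a disjunction of terms (conjunctions).
Terms are separated by v.
Counting the disjuncts: 2 terms.

2


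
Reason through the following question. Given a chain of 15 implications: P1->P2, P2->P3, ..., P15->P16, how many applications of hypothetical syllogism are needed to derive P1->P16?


With 15 implications in a chain connecting 16 propositions:
P1->P2, P2->P3, ..., P15->P16
Steps needed = (number of implications) - 1 = 15 - 1 = 14

14


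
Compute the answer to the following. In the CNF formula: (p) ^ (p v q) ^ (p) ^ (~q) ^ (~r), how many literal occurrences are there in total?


Counting literals in each clause:
Clause 1: 1 literal(s)
Clause 2: 2 literal(s)
Clause 3: 1 literal(s)
Clause 4: 1 literal(s)
Clause 5: 1 literal(s)
Total = 6

6


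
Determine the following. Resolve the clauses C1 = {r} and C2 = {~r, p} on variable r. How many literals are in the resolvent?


Remove r from C1 and ~r from C2.
C1 remainder: {}
C2 remainder: {p}
Union (resolvent): {p}
Resolvent has 1 literal(s).

1


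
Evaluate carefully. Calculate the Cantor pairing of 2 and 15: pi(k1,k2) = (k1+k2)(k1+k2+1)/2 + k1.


k1 + k2 = 17
(k1+k2)(k1+k2+1)/2 = 17 * 18 / 2 = 153
pi = 153 + 2 = 155

155


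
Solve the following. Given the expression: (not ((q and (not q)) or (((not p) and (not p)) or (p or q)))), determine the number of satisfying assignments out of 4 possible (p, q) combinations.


Check all 4 assignments:
p=0, q=0: 0
p=0, q=1: 0
p=1, q=0: 0
p=1, q=1: 0
Count of True = 0

0


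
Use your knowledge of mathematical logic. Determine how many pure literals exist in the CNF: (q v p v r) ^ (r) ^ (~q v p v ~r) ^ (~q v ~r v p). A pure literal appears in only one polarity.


Check each variable for pure literal status:
p: pure positive
q: mixed (not pure)
r: mixed (not pure)
Pure literal count = 1

1


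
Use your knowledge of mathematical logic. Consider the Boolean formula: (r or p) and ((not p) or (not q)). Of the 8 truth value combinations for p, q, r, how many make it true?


Evaluate all 8 assignments for p, q, r:
p=0, q=0, r=0: 0
p=0, q=0, r=1: 1
p=0, q=1, r=0: 0
p=0, q=1, r=1: 1
p=1, q=0, r=0: 1
p=1, q=0, r=1: 1
p=1, q=1, r=0: 0
p=1, q=1, r=1: 0
Satisfying count = 4

4


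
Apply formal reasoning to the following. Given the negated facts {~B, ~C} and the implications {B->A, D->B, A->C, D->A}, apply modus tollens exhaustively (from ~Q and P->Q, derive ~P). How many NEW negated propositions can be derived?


Initial negated facts: {~B, ~C}
Apply modus tollens to closure:
  ~B and D->B  =>  ~D
  ~C and A->C  =>  ~A
Final negated: {~A, ~B, ~C, ~D}
New negations: {~A, ~D}
Count = 2

2


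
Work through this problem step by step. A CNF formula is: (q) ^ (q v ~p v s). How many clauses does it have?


A CNF formula is a conjunction of clauses.
Clauses are separated by ^.
Counting the conjuncts: 2 clauses.

2


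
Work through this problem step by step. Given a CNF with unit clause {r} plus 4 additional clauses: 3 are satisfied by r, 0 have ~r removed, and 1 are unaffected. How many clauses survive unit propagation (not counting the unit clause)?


Satisfied (removed): 3
Shortened (remain): 0
Unchanged (remain): 1
Remaining = 0 + 1 = 1

1


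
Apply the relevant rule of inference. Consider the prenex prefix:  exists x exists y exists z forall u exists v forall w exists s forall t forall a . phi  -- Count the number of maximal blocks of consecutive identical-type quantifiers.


Quantifier-type sequence: E E E A E A E A A  (A=forall, E=exists)
Group into maximal same-type runs:
  Ex3 | Ax1 | Ex1 | Ax1 | Ex1 | Ax2
Number of blocks = 6

6


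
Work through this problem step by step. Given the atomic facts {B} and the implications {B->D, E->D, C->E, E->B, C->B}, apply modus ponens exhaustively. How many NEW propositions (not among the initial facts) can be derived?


Initial facts: {B}
Apply modus ponens to closure:
  B and B->D  =>  D
Final known: {B, D}
New propositions: {D}
Count = 1

1


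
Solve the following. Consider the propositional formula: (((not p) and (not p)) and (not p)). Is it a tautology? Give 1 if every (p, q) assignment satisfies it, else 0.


Check all 4 assignments:
p=0, q=0: 1
p=0, q=1: 1
p=1, q=0: 0
p=1, q=1: 0
Satisfying count = 2/4.
Tautology iff count = 4: no.

0


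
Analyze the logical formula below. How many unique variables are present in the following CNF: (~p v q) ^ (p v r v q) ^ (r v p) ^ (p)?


Identify each variable that appears in the formula.
Variables found: p, q, r
Count = 3

3


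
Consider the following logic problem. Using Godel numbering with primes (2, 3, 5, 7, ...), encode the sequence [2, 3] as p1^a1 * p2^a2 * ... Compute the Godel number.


Encode each element as an exponent of the corresponding prime:
  2^2 = 4
  3^3 = 27
Product = 4 * 27 = 108

108


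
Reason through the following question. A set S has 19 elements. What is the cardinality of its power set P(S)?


The power set of a set with n elements has 2^n elements.
|P(S)| = 2^19 = 524288

524288


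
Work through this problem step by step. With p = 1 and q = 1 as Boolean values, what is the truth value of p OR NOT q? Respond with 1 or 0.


p = 1, q = 1
Operation: p OR NOT q
Evaluate: 1 OR NOT 1 = 1

1


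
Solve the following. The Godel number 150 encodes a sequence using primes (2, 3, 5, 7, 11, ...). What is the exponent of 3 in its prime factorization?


Factorize 150 by dividing by 3 repeatedly.
Division steps: 3 divides 150 exactly 1 time(s).
Exponent of 3 = 1

1


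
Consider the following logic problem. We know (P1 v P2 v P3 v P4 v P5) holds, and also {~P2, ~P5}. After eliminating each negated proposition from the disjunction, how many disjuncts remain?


Original disjuncts (5): P1, P2, P3, P4, P5
Negated (eliminate): ~P2, ~P5
Remaining disjuncts: P1, P3, P4
Count = 5 - 2 = 3

3


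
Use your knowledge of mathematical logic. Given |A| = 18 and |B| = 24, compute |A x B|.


The Cartesian product A x B contains all ordered pairs (a, b).
|A x B| = |A| * |B| = 18 * 24 = 432

432


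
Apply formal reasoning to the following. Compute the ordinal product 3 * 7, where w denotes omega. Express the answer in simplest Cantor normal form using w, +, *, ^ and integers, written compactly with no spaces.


Compute 3 * 7.
Ordinal * is associative and left-distributive over +, but NOT commutative; for finite n>1, n*w = w but w*n stays w*n.
Both finite; ordinal * agrees with natural *: 3 * 7 = 21.
Result = 21

21


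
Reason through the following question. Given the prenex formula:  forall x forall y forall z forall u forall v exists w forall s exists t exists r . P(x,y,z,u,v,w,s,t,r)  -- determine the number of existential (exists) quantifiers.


Quantifier prefix: forall x forall y forall z forall u forall v exists w forall s exists t exists r
Mark each quantifier type:
  U U U U U E U E E
Universal count = 6, Existential count = 3
Asked for existential (exists) quantifiers: 3

3


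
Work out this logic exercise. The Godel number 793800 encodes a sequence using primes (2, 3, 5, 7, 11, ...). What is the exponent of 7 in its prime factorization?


Factorize 793800 by dividing by 7 repeatedly.
Division steps: 7 divides 793800 exactly 2 time(s).
Exponent of 7 = 2

2


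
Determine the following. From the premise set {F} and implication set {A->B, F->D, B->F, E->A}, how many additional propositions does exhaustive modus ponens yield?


Initial facts: {F}
Apply modus ponens to closure:
  F and F->D  =>  D
Final known: {D, F}
New propositions: {D}
Count = 1

1


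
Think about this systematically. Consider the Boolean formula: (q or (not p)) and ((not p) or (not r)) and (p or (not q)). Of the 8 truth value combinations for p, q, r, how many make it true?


Evaluate all 8 assignments for p, q, r:
p=0, q=0, r=0: 1
p=0, q=0, r=1: 1
p=0, q=1, r=0: 0
p=0, q=1, r=1: 0
p=1, q=0, r=0: 0
p=1, q=0, r=1: 0
p=1, q=1, r=0: 1
p=1, q=1, r=1: 0
Satisfying count = 3

3


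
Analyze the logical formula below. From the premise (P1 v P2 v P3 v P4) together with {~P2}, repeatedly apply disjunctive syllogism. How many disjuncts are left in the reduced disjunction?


Original disjuncts (4): P1, P2, P3, P4
Negated (eliminate): ~P2
Remaining disjuncts: P1, P3, P4
Count = 4 - 1 = 3

3


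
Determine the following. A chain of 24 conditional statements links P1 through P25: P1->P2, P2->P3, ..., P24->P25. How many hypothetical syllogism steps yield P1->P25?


With 24 implications in a chain connecting 25 propositions:
P1->P2, P2->P3, ..., P24->P25
Steps needed = (number of implications) - 1 = 24 - 1 = 23

23


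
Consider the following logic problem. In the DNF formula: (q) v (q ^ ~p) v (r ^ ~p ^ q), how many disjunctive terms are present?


A DNF formula is a disjunction of terms (conjunctions).
Terms are separated by v.
Counting the disjuncts: 3 terms.

3


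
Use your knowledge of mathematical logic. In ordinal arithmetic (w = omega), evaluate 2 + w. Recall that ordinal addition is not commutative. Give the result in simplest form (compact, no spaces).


Compute 2 + w.
Ordinal + is associative but NOT commutative; for finite n>0, n + w = w but w + n stays w+n.
Any finite left addend is absorbed by w on the right: 2 + w = w.
Result = w

w
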